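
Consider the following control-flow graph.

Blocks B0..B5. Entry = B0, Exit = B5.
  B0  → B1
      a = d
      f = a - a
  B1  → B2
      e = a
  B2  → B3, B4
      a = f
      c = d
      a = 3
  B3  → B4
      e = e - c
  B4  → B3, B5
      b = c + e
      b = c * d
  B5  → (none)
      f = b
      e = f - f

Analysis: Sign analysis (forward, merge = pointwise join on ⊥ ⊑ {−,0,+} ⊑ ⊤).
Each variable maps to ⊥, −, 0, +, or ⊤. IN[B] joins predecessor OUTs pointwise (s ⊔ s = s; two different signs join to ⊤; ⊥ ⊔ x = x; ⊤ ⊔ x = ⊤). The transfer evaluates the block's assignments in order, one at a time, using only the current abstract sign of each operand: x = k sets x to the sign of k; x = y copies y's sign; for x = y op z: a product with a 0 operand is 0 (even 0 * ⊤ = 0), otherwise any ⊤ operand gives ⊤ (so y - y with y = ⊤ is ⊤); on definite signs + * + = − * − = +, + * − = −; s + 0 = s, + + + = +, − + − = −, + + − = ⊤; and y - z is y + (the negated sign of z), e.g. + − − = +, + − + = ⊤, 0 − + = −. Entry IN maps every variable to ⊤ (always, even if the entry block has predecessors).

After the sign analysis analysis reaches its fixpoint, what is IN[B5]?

Answer: {a: +, b: ⊤, c: ⊤, d: ⊤, e: ⊤, f: ⊤}

Trace:
Converged values:
  B0:   IN=(all ⊤)   OUT=(all ⊤)
  B1:   IN=(all ⊤)   OUT=(all ⊤)
  B2:   IN=(all ⊤)   OUT={a:+; rest ⊤}
  B3:   IN={a:+; rest ⊤}   OUT={a:+; rest ⊤}
  B4:   IN={a:+; rest ⊤}   OUT={a:+; rest ⊤}
  B5:   IN={a:+; rest ⊤}   OUT={a:+; rest ⊤}

Merge at B5: IN[B5] = OUT[B4] = {a: +, b: ⊤, c: ⊤, d: ⊤, e: ⊤, f: ⊤}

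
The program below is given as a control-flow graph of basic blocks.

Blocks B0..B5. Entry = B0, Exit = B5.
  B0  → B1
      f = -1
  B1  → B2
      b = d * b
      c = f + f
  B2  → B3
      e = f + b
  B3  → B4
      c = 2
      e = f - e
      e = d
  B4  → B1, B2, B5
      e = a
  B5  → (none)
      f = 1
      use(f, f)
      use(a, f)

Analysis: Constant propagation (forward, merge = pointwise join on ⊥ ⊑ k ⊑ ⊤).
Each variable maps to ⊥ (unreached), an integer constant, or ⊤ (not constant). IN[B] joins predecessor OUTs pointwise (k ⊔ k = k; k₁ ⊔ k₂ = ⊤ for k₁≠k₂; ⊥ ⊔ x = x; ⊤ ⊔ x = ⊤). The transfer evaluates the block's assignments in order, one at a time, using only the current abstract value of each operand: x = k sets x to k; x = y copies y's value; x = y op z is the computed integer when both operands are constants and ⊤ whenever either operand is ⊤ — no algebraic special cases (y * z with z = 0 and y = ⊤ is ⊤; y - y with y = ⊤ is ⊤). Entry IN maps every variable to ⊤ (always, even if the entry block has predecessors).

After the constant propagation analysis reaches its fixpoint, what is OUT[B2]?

Converged values:
  B0: | IN=(all ⊤) | OUT={f:-1; rest ⊤}
  B1: | IN={f:-1; rest ⊤} | OUT={c:-2, f:-1; rest ⊤}
  B2: | IN={f:-1; rest ⊤} | OUT={f:-1; rest ⊤}
  B3: | IN={f:-1; rest ⊤} | OUT={c:2, f:-1; rest ⊤}
  B4: | IN={c:2, f:-1; rest ⊤} | OUT={c:2, f:-1; rest ⊤}
  B5: | IN={c:2, f:-1; rest ⊤} | OUT={c:2, f:1; rest ⊤}

Merge at B2: IN[B2] = OUT[B1] ⊔ OUT[B4] = {a: ⊤, b: ⊤, c: ⊤, d: ⊤, e: ⊤, f: -1}
Applying B2's transfer function to that IN value gives OUT[B2] (row B2 above).

Answer: {a: ⊤, b: ⊤, c: ⊤, d: ⊤, e: ⊤, f: -1}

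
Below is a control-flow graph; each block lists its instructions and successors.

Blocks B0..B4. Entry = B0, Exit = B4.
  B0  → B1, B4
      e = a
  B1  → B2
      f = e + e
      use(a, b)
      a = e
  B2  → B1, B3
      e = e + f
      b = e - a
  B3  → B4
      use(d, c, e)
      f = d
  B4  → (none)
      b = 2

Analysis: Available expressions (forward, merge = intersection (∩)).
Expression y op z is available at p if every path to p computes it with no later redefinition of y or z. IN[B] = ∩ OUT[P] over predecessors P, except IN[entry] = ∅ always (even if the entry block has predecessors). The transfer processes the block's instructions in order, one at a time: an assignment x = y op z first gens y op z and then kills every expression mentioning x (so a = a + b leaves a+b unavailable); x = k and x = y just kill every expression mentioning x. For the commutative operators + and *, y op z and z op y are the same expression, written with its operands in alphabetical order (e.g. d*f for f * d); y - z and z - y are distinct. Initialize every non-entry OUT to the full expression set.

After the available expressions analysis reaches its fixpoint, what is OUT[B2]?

Answer: {e-a}

Derivation:
Converged values:
  B0: | IN={} | OUT={}
  B1: | IN={} | OUT={e+e}
  B2: | IN={e+e} | OUT={e-a}
  B3: | IN={e-a} | OUT={e-a}
  B4: | IN={} | OUT={}

Merge at B2: IN[B2] = OUT[B1] = {e+e}
Applying B2's transfer function to that IN value gives OUT[B2] (row B2 above).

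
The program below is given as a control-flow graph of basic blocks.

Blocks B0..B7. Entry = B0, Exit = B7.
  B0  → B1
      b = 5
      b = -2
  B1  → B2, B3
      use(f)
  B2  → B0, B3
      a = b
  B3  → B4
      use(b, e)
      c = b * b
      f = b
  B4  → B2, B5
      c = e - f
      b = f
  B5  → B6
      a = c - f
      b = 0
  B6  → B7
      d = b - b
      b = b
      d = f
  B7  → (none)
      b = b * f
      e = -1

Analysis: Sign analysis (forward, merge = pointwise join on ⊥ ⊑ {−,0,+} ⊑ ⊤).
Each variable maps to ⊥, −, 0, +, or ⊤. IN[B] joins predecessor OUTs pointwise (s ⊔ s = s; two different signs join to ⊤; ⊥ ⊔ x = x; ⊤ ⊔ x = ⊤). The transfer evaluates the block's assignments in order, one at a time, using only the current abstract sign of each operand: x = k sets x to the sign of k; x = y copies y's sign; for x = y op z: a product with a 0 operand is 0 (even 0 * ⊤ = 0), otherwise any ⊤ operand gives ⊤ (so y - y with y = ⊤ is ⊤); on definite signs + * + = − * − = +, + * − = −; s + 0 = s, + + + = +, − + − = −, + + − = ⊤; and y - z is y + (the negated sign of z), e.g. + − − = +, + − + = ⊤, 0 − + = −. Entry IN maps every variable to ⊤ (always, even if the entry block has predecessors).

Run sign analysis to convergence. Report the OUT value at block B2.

Per-block solution:
  B0:  IN=(all ⊤)  OUT={b:-; rest ⊤}
  B1:  IN={b:-; rest ⊤}  OUT={b:-; rest ⊤}
  B2:  IN={b:-; rest ⊤}  OUT={a:-, b:-; rest ⊤}
  B3:  IN={b:-; rest ⊤}  OUT={b:-, c:+, f:-; rest ⊤}
  B4:  IN={b:-, c:+, f:-; rest ⊤}  OUT={b:-, f:-; rest ⊤}
  B5:  IN={b:-, f:-; rest ⊤}  OUT={b:0, f:-; rest ⊤}
  B6:  IN={b:0, f:-; rest ⊤}  OUT={b:0, d:-, f:-; rest ⊤}
  B7:  IN={b:0, d:-, f:-; rest ⊤}  OUT={b:0, d:-, e:-, f:-; rest ⊤}

Merge at B2: IN[B2] = OUT[B1] ⊔ OUT[B4] = {a: ⊤, b: -, c: ⊤, d: ⊤, e: ⊤, f: ⊤}
Applying B2's transfer function to that IN value gives OUT[B2] (row B2 above).

Answer: {a: -, b: -, c: ⊤, d: ⊤, e: ⊤, f: ⊤}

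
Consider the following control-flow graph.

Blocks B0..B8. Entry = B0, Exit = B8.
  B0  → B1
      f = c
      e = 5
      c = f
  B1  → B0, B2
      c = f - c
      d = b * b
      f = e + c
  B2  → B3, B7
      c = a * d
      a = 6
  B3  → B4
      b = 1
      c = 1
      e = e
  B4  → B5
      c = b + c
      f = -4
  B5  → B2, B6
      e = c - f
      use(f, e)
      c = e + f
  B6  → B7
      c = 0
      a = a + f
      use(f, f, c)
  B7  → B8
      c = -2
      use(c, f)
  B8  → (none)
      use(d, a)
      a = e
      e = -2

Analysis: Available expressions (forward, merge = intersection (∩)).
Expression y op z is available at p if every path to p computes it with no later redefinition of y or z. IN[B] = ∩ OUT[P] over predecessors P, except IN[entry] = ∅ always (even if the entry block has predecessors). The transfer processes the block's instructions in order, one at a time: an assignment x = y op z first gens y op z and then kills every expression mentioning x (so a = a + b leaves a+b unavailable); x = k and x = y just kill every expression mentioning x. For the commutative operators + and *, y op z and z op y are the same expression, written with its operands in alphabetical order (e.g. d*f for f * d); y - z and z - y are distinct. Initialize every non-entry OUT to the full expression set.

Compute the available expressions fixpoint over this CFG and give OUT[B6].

Per-block solution:
  B0:   IN={}   OUT={}
  B1:   IN={}   OUT={b*b, c+e}
  B2:   IN={}   OUT={}
  B3:   IN={}   OUT={}
  B4:   IN={}   OUT={}
  B5:   IN={}   OUT={e+f}
  B6:   IN={e+f}   OUT={e+f}
  B7:   IN={}   OUT={}
  B8:   IN={}   OUT={}

Merge at B6: IN[B6] = OUT[B5] = {e+f}
Applying B6's transfer function to that IN value gives OUT[B6] (row B6 above).

Answer: {e+f}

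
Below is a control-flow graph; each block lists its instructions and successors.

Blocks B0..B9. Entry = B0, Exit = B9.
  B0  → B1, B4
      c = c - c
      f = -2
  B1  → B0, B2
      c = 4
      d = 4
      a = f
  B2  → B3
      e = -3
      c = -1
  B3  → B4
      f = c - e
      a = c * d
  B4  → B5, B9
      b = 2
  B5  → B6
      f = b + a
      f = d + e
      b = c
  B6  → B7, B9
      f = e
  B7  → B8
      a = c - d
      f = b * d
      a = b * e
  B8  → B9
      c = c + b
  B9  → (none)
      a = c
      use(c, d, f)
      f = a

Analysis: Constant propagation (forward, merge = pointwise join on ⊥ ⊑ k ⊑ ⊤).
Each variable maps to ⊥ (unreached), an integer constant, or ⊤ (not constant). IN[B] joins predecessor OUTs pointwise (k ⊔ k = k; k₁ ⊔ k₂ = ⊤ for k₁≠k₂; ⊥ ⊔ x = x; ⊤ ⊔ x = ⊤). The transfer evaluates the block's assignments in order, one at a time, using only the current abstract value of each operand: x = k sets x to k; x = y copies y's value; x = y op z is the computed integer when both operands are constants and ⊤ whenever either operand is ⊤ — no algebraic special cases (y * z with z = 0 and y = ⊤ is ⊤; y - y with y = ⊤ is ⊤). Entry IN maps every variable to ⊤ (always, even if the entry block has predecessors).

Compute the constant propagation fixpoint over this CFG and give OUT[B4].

Per-block solution:
  B0:   IN=(all ⊤)   OUT={f:-2; rest ⊤}
  B1:   IN={f:-2; rest ⊤}   OUT={a:-2, c:4, d:4, f:-2; rest ⊤}
  B2:   IN={a:-2, c:4, d:4, f:-2; rest ⊤}   OUT={a:-2, c:-1, d:4, e:-3, f:-2; rest ⊤}
  B3:   IN={a:-2, c:-1, d:4, e:-3, f:-2; rest ⊤}   OUT={a:-4, c:-1, d:4, e:-3, f:2; rest ⊤}
  B4:   IN=(all ⊤)   OUT={b:2; rest ⊤}
  B5:   IN={b:2; rest ⊤}   OUT=(all ⊤)
  B6:   IN=(all ⊤)   OUT=(all ⊤)
  B7:   IN=(all ⊤)   OUT=(all ⊤)
  B8:   IN=(all ⊤)   OUT=(all ⊤)
  B9:   IN=(all ⊤)   OUT=(all ⊤)

Merge at B4: IN[B4] = OUT[B0] ⊔ OUT[B3] = {a: ⊤, b: ⊤, c: ⊤, d: ⊤, e: ⊤, f: ⊤}
Applying B4's transfer function to that IN value gives OUT[B4] (row B4 above).

Answer: {a: ⊤, b: 2, c: ⊤, d: ⊤, e: ⊤, f: ⊤}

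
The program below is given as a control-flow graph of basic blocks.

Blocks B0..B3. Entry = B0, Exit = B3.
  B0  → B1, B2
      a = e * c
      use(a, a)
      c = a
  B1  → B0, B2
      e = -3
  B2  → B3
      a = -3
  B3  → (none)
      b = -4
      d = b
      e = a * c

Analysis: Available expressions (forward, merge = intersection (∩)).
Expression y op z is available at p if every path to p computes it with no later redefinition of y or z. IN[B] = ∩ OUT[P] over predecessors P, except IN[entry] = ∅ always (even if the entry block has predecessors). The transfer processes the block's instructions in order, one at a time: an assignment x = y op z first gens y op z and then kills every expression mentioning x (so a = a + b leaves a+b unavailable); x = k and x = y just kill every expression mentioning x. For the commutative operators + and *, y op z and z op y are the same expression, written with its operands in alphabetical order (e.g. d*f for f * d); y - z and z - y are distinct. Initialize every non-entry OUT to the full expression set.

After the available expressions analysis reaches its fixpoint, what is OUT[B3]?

Converged values:
  B0:   IN={}   OUT={}
  B1:   IN={}   OUT={}
  B2:   IN={}   OUT={}
  B3:   IN={}   OUT={a*c}

Merge at B3: IN[B3] = OUT[B2] = {}
Applying B3's transfer function to that IN value gives OUT[B3] (row B3 above).

Answer: {a*c}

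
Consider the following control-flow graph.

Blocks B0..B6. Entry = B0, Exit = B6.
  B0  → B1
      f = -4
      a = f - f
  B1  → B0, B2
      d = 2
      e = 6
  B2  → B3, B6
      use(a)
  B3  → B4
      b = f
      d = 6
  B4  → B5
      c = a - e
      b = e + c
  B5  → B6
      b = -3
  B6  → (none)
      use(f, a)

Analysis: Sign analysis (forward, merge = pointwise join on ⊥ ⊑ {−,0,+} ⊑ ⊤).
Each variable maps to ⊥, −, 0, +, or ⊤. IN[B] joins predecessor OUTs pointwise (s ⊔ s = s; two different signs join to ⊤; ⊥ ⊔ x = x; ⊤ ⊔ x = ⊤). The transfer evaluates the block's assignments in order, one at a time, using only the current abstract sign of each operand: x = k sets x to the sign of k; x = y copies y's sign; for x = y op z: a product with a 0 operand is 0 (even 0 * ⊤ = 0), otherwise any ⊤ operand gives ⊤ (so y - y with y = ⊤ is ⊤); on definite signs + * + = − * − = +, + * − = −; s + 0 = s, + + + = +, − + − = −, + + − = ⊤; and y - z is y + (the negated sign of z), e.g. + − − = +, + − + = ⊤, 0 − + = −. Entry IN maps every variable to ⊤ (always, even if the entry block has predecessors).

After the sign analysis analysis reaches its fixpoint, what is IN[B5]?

Answer: {a: ⊤, b: ⊤, c: ⊤, d: +, e: +, f: -}

Trace:
Per-block solution:
  B0:  IN=(all ⊤)  OUT={f:-; rest ⊤}
  B1:  IN={f:-; rest ⊤}  OUT={d:+, e:+, f:-; rest ⊤}
  B2:  IN={d:+, e:+, f:-; rest ⊤}  OUT={d:+, e:+, f:-; rest ⊤}
  B3:  IN={d:+, e:+, f:-; rest ⊤}  OUT={b:-, d:+, e:+, f:-; rest ⊤}
  B4:  IN={b:-, d:+, e:+, f:-; rest ⊤}  OUT={d:+, e:+, f:-; rest ⊤}
  B5:  IN={d:+, e:+, f:-; rest ⊤}  OUT={b:-, d:+, e:+, f:-; rest ⊤}
  B6:  IN={d:+, e:+, f:-; rest ⊤}  OUT={d:+, e:+, f:-; rest ⊤}

Merge at B5: IN[B5] = OUT[B4] = {a: ⊤, b: ⊤, c: ⊤, d: +, e: +, f: -}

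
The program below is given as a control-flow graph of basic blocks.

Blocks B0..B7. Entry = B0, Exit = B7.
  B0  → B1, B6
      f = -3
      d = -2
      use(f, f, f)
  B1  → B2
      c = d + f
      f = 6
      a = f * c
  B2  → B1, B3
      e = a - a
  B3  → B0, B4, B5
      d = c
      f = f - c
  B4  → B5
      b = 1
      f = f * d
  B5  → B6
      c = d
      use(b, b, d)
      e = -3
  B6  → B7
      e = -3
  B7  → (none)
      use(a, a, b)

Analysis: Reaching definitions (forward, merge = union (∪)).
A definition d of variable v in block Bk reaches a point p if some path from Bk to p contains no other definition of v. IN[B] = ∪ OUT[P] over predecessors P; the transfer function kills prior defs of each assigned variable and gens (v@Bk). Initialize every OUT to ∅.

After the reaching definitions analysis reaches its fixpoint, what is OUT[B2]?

Converged values:
  B0:  IN={a@B1, c@B1, d@B3, e@B2, f@B3}  OUT={a@B1, c@B1, d@B0, e@B2, f@B0}
  B1:  IN={a@B1, c@B1, d@B0, e@B2, f@B0, f@B1}  OUT={a@B1, c@B1, d@B0, e@B2, f@B1}
  B2:  IN={a@B1, c@B1, d@B0, e@B2, f@B1}  OUT={a@B1, c@B1, d@B0, e@B2, f@B1}
  B3:  IN={a@B1, c@B1, d@B0, e@B2, f@B1}  OUT={a@B1, c@B1, d@B3, e@B2, f@B3}
  B4:  IN={a@B1, c@B1, d@B3, e@B2, f@B3}  OUT={a@B1, b@B4, c@B1, d@B3, e@B2, f@B4}
  B5:  IN={a@B1, b@B4, c@B1, d@B3, e@B2, f@B3, f@B4}  OUT={a@B1, b@B4, c@B5, d@B3, e@B5, f@B3, f@B4}
  B6:  IN={a@B1, b@B4, c@B1, c@B5, d@B0, d@B3, e@B2, e@B5, f@B0, f@B3, f@B4}  OUT={a@B1, b@B4, c@B1, c@B5, d@B0, d@B3, e@B6, f@B0, f@B3, f@B4}
  B7:  IN={a@B1, b@B4, c@B1, c@B5, d@B0, d@B3, e@B6, f@B0, f@B3, f@B4}  OUT={a@B1, b@B4, c@B1, c@B5, d@B0, d@B3, e@B6, f@B0, f@B3, f@B4}

Merge at B2: IN[B2] = OUT[B1] = {a@B1, c@B1, d@B0, e@B2, f@B1}
Applying B2's transfer function to that IN value gives OUT[B2] (row B2 above).

Answer: {a@B1, c@B1, d@B0, e@B2, f@B1}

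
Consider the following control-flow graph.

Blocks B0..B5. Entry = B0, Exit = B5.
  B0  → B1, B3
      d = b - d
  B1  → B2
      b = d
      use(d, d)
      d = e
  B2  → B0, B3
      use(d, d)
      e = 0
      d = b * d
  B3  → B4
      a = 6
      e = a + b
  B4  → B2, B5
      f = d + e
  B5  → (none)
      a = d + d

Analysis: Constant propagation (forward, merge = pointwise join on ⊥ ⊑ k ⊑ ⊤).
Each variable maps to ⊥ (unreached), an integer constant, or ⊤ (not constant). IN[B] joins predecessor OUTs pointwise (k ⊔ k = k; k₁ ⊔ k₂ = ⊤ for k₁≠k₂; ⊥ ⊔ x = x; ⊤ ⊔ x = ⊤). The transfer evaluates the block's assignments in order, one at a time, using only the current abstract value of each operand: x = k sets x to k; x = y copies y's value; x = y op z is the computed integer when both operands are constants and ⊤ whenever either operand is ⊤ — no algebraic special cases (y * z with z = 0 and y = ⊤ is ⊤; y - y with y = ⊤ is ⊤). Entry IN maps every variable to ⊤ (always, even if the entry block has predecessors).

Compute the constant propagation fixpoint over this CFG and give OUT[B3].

Per-block solution:
  B0: | IN=(all ⊤) | OUT=(all ⊤)
  B1: | IN=(all ⊤) | OUT=(all ⊤)
  B2: | IN=(all ⊤) | OUT={e:0; rest ⊤}
  B3: | IN=(all ⊤) | OUT={a:6; rest ⊤}
  B4: | IN={a:6; rest ⊤} | OUT={a:6; rest ⊤}
  B5: | IN={a:6; rest ⊤} | OUT=(all ⊤)

Merge at B3: IN[B3] = OUT[B0] ⊔ OUT[B2] = {a: ⊤, b: ⊤, c: ⊤, d: ⊤, e: ⊤, f: ⊤}
Applying B3's transfer function to that IN value gives OUT[B3] (row B3 above).

Answer: {a: 6, b: ⊤, c: ⊤, d: ⊤, e: ⊤, f: ⊤}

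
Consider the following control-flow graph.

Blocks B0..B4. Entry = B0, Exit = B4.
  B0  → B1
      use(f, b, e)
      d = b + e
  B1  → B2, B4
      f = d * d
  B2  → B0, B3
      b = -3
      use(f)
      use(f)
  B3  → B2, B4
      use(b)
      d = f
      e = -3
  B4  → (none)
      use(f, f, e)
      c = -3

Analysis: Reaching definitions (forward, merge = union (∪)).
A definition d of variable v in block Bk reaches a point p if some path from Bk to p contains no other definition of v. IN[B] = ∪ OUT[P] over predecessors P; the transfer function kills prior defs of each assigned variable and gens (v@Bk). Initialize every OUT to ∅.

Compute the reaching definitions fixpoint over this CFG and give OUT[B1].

Answer: {b@B2, d@B0, e@B3, f@B1}

Working:
Fixpoint table:
  B0:  IN={b@B2, d@B0, d@B3, e@B3, f@B1}  OUT={b@B2, d@B0, e@B3, f@B1}
  B1:  IN={b@B2, d@B0, e@B3, f@B1}  OUT={b@B2, d@B0, e@B3, f@B1}
  B2:  IN={b@B2, d@B0, d@B3, e@B3, f@B1}  OUT={b@B2, d@B0, d@B3, e@B3, f@B1}
  B3:  IN={b@B2, d@B0, d@B3, e@B3, f@B1}  OUT={b@B2, d@B3, e@B3, f@B1}
  B4:  IN={b@B2, d@B0, d@B3, e@B3, f@B1}  OUT={b@B2, c@B4, d@B0, d@B3, e@B3, f@B1}

Merge at B1: IN[B1] = OUT[B0] = {b@B2, d@B0, e@B3, f@B1}
Applying B1's transfer function to that IN value gives OUT[B1] (row B1 above).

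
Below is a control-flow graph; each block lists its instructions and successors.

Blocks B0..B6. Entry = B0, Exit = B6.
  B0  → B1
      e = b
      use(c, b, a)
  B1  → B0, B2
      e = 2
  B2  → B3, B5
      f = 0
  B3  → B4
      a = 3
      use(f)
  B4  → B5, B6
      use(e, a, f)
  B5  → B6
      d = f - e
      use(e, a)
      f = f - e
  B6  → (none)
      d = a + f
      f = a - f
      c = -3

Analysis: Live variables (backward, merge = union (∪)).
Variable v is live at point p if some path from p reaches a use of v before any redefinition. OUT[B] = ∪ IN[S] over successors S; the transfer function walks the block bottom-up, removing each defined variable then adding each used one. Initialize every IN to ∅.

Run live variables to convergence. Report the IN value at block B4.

Answer: {a, e, f}

Derivation:
Fixpoint table:
  B0:  IN={a, b, c}  OUT={a, b, c}
  B1:  IN={a, b, c}  OUT={a, b, c, e}
  B2:  IN={a, e}  OUT={a, e, f}
  B3:  IN={e, f}  OUT={a, e, f}
  B4:  IN={a, e, f}  OUT={a, e, f}
  B5:  IN={a, e, f}  OUT={a, f}
  B6:  IN={a, f}  OUT={}

Merge at B4: OUT[B4] = IN[B5] ⊔ IN[B6] = {a, e, f}
Applying B4's transfer function to that OUT value gives IN[B4] (row B4 above).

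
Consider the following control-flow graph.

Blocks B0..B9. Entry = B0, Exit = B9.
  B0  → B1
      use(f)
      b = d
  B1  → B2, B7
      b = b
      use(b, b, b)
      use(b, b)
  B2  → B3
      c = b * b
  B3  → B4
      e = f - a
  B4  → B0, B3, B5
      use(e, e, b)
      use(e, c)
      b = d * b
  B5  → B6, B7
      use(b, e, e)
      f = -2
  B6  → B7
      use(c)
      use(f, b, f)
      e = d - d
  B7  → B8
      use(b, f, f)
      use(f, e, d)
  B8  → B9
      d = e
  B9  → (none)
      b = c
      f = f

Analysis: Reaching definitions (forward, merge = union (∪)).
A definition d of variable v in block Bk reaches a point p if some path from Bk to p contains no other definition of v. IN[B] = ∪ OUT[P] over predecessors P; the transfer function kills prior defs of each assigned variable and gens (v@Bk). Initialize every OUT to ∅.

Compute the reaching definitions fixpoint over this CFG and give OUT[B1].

Fixpoint table:
  B0: | IN={b@B4, c@B2, e@B3} | OUT={b@B0, c@B2, e@B3}
  B1: | IN={b@B0, c@B2, e@B3} | OUT={b@B1, c@B2, e@B3}
  B2: | IN={b@B1, c@B2, e@B3} | OUT={b@B1, c@B2, e@B3}
  B3: | IN={b@B1, b@B4, c@B2, e@B3} | OUT={b@B1, b@B4, c@B2, e@B3}
  B4: | IN={b@B1, b@B4, c@B2, e@B3} | OUT={b@B4, c@B2, e@B3}
  B5: | IN={b@B4, c@B2, e@B3} | OUT={b@B4, c@B2, e@B3, f@B5}
  B6: | IN={b@B4, c@B2, e@B3, f@B5} | OUT={b@B4, c@B2, e@B6, f@B5}
  B7: | IN={b@B1, b@B4, c@B2, e@B3, e@B6, f@B5} | OUT={b@B1, b@B4, c@B2, e@B3, e@B6, f@B5}
  B8: | IN={b@B1, b@B4, c@B2, e@B3, e@B6, f@B5} | OUT={b@B1, b@B4, c@B2, d@B8, e@B3, e@B6, f@B5}
  B9: | IN={b@B1, b@B4, c@B2, d@B8, e@B3, e@B6, f@B5} | OUT={b@B9, c@B2, d@B8, e@B3, e@B6, f@B9}

Merge at B1: IN[B1] = OUT[B0] = {b@B0, c@B2, e@B3}
Applying B1's transfer function to that IN value gives OUT[B1] (row B1 above).

Answer: {b@B1, c@B2, e@B3}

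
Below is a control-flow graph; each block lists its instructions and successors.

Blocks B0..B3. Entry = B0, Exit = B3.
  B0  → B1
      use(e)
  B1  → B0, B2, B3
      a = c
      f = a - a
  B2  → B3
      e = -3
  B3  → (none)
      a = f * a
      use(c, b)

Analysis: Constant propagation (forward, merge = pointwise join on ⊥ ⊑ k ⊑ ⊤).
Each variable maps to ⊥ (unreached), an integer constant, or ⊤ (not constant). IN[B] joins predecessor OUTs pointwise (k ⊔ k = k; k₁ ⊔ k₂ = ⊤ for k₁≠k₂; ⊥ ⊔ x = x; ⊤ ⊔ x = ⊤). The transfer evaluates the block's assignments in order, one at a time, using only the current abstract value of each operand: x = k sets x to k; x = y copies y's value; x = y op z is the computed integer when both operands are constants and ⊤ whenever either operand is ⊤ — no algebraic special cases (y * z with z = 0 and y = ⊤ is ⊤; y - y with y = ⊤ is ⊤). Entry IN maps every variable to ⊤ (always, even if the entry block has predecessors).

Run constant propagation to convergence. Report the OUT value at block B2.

Answer: {a: ⊤, b: ⊤, c: ⊤, d: ⊤, e: -3, f: ⊤}

Working:
Converged values:
  B0:   IN=(all ⊤)   OUT=(all ⊤)
  B1:   IN=(all ⊤)   OUT=(all ⊤)
  B2:   IN=(all ⊤)   OUT={e:-3; rest ⊤}
  B3:   IN=(all ⊤)   OUT=(all ⊤)

Merge at B2: IN[B2] = OUT[B1] = {a: ⊤, b: ⊤, c: ⊤, d: ⊤, e: ⊤, f: ⊤}
Applying B2's transfer function to that IN value gives OUT[B2] (row B2 above).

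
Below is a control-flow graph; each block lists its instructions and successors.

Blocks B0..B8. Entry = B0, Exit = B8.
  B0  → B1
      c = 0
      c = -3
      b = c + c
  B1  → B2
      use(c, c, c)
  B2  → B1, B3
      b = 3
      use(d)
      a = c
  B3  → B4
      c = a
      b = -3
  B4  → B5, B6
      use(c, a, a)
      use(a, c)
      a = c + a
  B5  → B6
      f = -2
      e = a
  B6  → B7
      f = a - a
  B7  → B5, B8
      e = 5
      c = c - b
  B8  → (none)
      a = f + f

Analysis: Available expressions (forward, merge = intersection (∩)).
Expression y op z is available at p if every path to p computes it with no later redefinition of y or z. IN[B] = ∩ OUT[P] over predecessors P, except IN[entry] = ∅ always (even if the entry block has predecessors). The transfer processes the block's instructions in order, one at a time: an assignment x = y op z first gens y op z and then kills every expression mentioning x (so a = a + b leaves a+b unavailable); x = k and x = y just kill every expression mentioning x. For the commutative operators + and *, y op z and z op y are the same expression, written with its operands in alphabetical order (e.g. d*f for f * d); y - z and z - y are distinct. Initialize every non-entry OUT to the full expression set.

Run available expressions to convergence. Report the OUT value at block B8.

Answer: {f+f}

Trace:
Fixpoint table:
  B0:  IN={}  OUT={c+c}
  B1:  IN={c+c}  OUT={c+c}
  B2:  IN={c+c}  OUT={c+c}
  B3:  IN={c+c}  OUT={}
  B4:  IN={}  OUT={}
  B5:  IN={}  OUT={}
  B6:  IN={}  OUT={a-a}
  B7:  IN={a-a}  OUT={a-a}
  B8:  IN={a-a}  OUT={f+f}

Merge at B8: IN[B8] = OUT[B7] = {a-a}
Applying B8's transfer function to that IN value gives OUT[B8] (row B8 above).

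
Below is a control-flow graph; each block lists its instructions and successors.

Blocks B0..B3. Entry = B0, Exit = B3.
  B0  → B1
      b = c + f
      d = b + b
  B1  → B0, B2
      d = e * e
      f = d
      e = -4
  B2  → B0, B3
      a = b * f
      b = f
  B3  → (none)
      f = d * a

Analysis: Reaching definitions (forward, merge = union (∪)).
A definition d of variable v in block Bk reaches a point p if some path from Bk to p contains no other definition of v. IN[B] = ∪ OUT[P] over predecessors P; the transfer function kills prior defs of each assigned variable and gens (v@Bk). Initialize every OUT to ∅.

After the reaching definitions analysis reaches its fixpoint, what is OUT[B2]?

Converged values:
  B0: | IN={a@B2, b@B0, b@B2, d@B1, e@B1, f@B1} | OUT={a@B2, b@B0, d@B0, e@B1, f@B1}
  B1: | IN={a@B2, b@B0, d@B0, e@B1, f@B1} | OUT={a@B2, b@B0, d@B1, e@B1, f@B1}
  B2: | IN={a@B2, b@B0, d@B1, e@B1, f@B1} | OUT={a@B2, b@B2, d@B1, e@B1, f@B1}
  B3: | IN={a@B2, b@B2, d@B1, e@B1, f@B1} | OUT={a@B2, b@B2, d@B1, e@B1, f@B3}

Merge at B2: IN[B2] = OUT[B1] = {a@B2, b@B0, d@B1, e@B1, f@B1}
Applying B2's transfer function to that IN value gives OUT[B2] (row B2 above).

Answer: {a@B2, b@B2, d@B1, e@B1, f@B1}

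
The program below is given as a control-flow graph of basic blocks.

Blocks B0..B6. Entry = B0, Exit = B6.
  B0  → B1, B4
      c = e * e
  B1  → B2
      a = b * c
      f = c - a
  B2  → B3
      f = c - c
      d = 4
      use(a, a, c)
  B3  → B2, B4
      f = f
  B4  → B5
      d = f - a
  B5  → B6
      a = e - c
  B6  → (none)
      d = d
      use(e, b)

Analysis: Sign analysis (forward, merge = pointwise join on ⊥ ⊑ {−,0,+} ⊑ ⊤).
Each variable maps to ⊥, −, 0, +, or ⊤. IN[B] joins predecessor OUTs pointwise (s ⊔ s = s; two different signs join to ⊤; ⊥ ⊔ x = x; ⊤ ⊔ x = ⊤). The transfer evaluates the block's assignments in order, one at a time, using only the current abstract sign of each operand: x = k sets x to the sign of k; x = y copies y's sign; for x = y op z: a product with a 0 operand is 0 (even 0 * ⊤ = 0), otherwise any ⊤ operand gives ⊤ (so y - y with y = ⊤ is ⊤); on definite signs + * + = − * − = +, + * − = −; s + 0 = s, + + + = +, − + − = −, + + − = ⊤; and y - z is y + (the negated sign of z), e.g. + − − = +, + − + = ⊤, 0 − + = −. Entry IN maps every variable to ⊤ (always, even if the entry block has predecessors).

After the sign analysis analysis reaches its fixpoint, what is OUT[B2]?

Answer: {a: ⊤, b: ⊤, c: ⊤, d: +, e: ⊤, f: ⊤}

Derivation:
Fixpoint table:
  B0:  IN=(all ⊤)  OUT=(all ⊤)
  B1:  IN=(all ⊤)  OUT=(all ⊤)
  B2:  IN=(all ⊤)  OUT={d:+; rest ⊤}
  B3:  IN={d:+; rest ⊤}  OUT={d:+; rest ⊤}
  B4:  IN=(all ⊤)  OUT=(all ⊤)
  B5:  IN=(all ⊤)  OUT=(all ⊤)
  B6:  IN=(all ⊤)  OUT=(all ⊤)

Merge at B2: IN[B2] = OUT[B1] ⊔ OUT[B3] = {a: ⊤, b: ⊤, c: ⊤, d: ⊤, e: ⊤, f: ⊤}
Applying B2's transfer function to that IN value gives OUT[B2] (row B2 above).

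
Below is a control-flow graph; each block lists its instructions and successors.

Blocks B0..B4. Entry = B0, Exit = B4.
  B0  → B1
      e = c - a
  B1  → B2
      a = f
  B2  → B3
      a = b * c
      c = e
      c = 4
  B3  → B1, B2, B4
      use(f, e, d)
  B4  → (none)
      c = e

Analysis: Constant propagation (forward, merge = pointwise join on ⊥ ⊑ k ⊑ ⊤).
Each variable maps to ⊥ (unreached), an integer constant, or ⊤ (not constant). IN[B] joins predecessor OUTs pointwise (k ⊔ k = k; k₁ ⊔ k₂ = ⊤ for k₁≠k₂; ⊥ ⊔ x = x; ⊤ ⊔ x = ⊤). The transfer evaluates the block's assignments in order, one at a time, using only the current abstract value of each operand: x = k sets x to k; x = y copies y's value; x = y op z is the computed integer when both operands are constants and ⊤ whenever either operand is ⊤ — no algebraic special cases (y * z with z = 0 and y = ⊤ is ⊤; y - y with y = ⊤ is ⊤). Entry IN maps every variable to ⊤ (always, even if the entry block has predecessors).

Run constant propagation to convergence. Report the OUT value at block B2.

Answer: {a: ⊤, b: ⊤, c: 4, d: ⊤, e: ⊤, f: ⊤}

Trace:
Fixpoint table:
  B0:  IN=(all ⊤)  OUT=(all ⊤)
  B1:  IN=(all ⊤)  OUT=(all ⊤)
  B2:  IN=(all ⊤)  OUT={c:4; rest ⊤}
  B3:  IN={c:4; rest ⊤}  OUT={c:4; rest ⊤}
  B4:  IN={c:4; rest ⊤}  OUT=(all ⊤)

Merge at B2: IN[B2] = OUT[B1] ⊔ OUT[B3] = {a: ⊤, b: ⊤, c: ⊤, d: ⊤, e: ⊤, f: ⊤}
Applying B2's transfer function to that IN value gives OUT[B2] (row B2 above).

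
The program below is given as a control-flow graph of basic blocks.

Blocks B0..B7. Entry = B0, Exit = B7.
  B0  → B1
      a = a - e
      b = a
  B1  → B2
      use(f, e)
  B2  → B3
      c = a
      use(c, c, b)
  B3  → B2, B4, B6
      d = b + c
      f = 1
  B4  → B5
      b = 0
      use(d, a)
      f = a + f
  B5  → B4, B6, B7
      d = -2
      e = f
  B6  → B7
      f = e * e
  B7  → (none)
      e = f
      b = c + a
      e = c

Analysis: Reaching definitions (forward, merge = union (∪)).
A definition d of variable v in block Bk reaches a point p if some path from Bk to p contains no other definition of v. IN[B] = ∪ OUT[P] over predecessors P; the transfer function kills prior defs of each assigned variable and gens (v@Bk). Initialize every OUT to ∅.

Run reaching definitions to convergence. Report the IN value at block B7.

Answer: {a@B0, b@B0, b@B4, c@B2, d@B3, d@B5, e@B5, f@B4, f@B6}

Working:
Converged values:
  B0: | IN={} | OUT={a@B0, b@B0}
  B1: | IN={a@B0, b@B0} | OUT={a@B0, b@B0}
  B2: | IN={a@B0, b@B0, c@B2, d@B3, f@B3} | OUT={a@B0, b@B0, c@B2, d@B3, f@B3}
  B3: | IN={a@B0, b@B0, c@B2, d@B3, f@B3} | OUT={a@B0, b@B0, c@B2, d@B3, f@B3}
  B4: | IN={a@B0, b@B0, b@B4, c@B2, d@B3, d@B5, e@B5, f@B3, f@B4} | OUT={a@B0, b@B4, c@B2, d@B3, d@B5, e@B5, f@B4}
  B5: | IN={a@B0, b@B4, c@B2, d@B3, d@B5, e@B5, f@B4} | OUT={a@B0, b@B4, c@B2, d@B5, e@B5, f@B4}
  B6: | IN={a@B0, b@B0, b@B4, c@B2, d@B3, d@B5, e@B5, f@B3, f@B4} | OUT={a@B0, b@B0, b@B4, c@B2, d@B3, d@B5, e@B5, f@B6}
  B7: | IN={a@B0, b@B0, b@B4, c@B2, d@B3, d@B5, e@B5, f@B4, f@B6} | OUT={a@B0, b@B7, c@B2, d@B3, d@B5, e@B7, f@B4, f@B6}

Merge at B7: IN[B7] = OUT[B5] ⊔ OUT[B6] = {a@B0, b@B0, b@B4, c@B2, d@B3, d@B5, e@B5, f@B4, f@B6}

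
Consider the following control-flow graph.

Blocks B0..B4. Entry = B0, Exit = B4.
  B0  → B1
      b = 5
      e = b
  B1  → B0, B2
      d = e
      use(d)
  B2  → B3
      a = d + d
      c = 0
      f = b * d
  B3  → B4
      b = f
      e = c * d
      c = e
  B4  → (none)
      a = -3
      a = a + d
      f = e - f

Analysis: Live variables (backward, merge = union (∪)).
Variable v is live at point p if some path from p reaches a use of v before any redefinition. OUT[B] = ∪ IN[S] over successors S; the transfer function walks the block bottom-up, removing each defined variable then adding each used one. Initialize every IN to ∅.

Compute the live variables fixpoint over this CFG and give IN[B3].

Fixpoint table:
  B0: | IN={} | OUT={b, e}
  B1: | IN={b, e} | OUT={b, d}
  B2: | IN={b, d} | OUT={c, d, f}
  B3: | IN={c, d, f} | OUT={d, e, f}
  B4: | IN={d, e, f} | OUT={}

Merge at B3: OUT[B3] = IN[B4] = {d, e, f}
Applying B3's transfer function to that OUT value gives IN[B3] (row B3 above).

Answer: {c, d, f}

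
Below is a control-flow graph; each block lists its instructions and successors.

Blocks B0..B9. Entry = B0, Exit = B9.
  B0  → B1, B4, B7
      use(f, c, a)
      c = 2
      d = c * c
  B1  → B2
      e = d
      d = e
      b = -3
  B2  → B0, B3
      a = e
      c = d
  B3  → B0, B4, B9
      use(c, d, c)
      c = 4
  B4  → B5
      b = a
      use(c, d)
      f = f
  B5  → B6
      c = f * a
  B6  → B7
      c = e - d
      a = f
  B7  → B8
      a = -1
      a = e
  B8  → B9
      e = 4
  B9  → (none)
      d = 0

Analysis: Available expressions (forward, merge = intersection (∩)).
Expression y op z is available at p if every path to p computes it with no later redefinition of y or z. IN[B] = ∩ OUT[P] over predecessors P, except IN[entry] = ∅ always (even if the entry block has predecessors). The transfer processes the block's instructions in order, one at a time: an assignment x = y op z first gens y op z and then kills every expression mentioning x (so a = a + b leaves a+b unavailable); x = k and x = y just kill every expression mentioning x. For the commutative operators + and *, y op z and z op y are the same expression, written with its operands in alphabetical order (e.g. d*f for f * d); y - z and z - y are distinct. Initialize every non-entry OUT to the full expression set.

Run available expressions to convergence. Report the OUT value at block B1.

Fixpoint table:
  B0:   IN={}   OUT={c*c}
  B1:   IN={c*c}   OUT={c*c}
  B2:   IN={c*c}   OUT={}
  B3:   IN={}   OUT={}
  B4:   IN={}   OUT={}
  B5:   IN={}   OUT={a*f}
  B6:   IN={a*f}   OUT={e-d}
  B7:   IN={}   OUT={}
  B8:   IN={}   OUT={}
  B9:   IN={}   OUT={}

Merge at B1: IN[B1] = OUT[B0] = {c*c}
Applying B1's transfer function to that IN value gives OUT[B1] (row B1 above).

Answer: {c*c}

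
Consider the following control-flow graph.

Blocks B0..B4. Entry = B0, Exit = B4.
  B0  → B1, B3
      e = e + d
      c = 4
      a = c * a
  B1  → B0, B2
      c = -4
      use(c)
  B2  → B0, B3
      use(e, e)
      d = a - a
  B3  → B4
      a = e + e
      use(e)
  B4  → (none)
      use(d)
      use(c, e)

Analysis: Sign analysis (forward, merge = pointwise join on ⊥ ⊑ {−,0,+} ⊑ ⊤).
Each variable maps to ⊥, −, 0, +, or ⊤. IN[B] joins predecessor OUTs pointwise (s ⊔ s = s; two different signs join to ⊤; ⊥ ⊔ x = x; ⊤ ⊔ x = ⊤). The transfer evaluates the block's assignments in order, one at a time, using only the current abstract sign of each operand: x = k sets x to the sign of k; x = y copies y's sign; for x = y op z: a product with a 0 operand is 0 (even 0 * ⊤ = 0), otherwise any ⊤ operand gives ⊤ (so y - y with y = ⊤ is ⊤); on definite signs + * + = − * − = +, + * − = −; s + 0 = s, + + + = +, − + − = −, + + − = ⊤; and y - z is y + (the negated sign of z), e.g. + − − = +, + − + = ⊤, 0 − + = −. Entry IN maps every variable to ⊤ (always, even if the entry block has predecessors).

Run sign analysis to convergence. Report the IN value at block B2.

Answer: {a: ⊤, b: ⊤, c: -, d: ⊤, e: ⊤, f: ⊤}

Trace:
Fixpoint table:
  B0:  IN=(all ⊤)  OUT={c:+; rest ⊤}
  B1:  IN={c:+; rest ⊤}  OUT={c:-; rest ⊤}
  B2:  IN={c:-; rest ⊤}  OUT={c:-; rest ⊤}
  B3:  IN=(all ⊤)  OUT=(all ⊤)
  B4:  IN=(all ⊤)  OUT=(all ⊤)

Merge at B2: IN[B2] = OUT[B1] = {a: ⊤, b: ⊤, c: -, d: ⊤, e: ⊤, f: ⊤}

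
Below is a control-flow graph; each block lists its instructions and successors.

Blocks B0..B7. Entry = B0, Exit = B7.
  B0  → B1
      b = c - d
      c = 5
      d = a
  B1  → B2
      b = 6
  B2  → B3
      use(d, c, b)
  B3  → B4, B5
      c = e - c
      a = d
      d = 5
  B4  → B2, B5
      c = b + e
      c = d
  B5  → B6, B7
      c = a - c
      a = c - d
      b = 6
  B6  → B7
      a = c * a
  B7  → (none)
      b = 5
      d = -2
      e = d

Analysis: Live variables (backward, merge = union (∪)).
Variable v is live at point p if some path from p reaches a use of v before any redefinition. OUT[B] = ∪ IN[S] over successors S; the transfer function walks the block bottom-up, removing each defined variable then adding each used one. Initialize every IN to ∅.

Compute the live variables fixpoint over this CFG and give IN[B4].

Per-block solution:
  B0:   IN={a, c, d, e}   OUT={c, d, e}
  B1:   IN={c, d, e}   OUT={b, c, d, e}
  B2:   IN={b, c, d, e}   OUT={b, c, d, e}
  B3:   IN={b, c, d, e}   OUT={a, b, c, d, e}
  B4:   IN={a, b, d, e}   OUT={a, b, c, d, e}
  B5:   IN={a, c, d}   OUT={a, c}
  B6:   IN={a, c}   OUT={}
  B7:   IN={}   OUT={}

Merge at B4: OUT[B4] = IN[B2] ⊔ IN[B5] = {a, b, c, d, e}
Applying B4's transfer function to that OUT value gives IN[B4] (row B4 above).

Answer: {a, b, d, e}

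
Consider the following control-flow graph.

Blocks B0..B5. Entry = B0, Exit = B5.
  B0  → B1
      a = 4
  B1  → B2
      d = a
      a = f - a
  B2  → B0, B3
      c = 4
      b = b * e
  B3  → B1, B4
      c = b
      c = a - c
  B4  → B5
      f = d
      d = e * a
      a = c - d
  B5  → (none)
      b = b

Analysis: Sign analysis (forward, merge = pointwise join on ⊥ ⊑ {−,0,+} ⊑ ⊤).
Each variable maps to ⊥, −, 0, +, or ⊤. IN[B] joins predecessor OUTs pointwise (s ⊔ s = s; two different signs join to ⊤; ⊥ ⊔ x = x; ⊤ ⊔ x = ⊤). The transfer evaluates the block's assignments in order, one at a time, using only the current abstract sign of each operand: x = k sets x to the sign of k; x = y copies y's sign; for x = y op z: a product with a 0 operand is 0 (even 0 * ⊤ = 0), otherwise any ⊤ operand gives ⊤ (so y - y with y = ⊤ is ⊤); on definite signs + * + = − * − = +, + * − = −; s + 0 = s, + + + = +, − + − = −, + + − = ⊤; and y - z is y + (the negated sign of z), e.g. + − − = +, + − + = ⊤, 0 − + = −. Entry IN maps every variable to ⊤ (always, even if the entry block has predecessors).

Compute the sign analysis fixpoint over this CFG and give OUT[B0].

Answer: {a: +, b: ⊤, c: ⊤, d: ⊤, e: ⊤, f: ⊤}

Derivation:
Fixpoint table:
  B0:   IN=(all ⊤)   OUT={a:+; rest ⊤}
  B1:   IN=(all ⊤)   OUT=(all ⊤)
  B2:   IN=(all ⊤)   OUT={c:+; rest ⊤}
  B3:   IN={c:+; rest ⊤}   OUT=(all ⊤)
  B4:   IN=(all ⊤)   OUT=(all ⊤)
  B5:   IN=(all ⊤)   OUT=(all ⊤)

Merge at B0 (entry node, so the boundary value (all ⊤) is joined with the incoming edge(s)): IN[B0] = (all ⊤) ⊔ OUT[B2] = {a: ⊤, b: ⊤, c: ⊤, d: ⊤, e: ⊤, f: ⊤}
Applying B0's transfer function to that IN value gives OUT[B0] (row B0 above).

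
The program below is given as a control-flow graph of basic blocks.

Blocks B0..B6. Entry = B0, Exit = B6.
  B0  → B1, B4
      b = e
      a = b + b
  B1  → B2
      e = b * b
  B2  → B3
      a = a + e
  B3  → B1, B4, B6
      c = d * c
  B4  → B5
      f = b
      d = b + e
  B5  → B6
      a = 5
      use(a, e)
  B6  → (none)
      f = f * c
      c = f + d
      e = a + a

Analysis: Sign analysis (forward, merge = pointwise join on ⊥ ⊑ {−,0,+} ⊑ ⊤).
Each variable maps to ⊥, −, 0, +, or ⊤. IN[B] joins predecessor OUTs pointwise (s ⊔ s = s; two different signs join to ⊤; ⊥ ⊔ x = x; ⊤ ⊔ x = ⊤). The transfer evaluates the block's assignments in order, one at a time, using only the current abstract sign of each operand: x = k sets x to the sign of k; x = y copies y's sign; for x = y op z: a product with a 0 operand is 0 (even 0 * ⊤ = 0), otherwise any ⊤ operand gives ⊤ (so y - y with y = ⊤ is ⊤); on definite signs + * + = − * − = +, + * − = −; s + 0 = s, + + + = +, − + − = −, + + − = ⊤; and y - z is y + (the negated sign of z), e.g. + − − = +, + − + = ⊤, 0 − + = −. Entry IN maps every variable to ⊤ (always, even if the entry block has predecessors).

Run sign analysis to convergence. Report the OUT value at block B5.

Fixpoint table:
  B0: | IN=(all ⊤) | OUT=(all ⊤)
  B1: | IN=(all ⊤) | OUT=(all ⊤)
  B2: | IN=(all ⊤) | OUT=(all ⊤)
  B3: | IN=(all ⊤) | OUT=(all ⊤)
  B4: | IN=(all ⊤) | OUT=(all ⊤)
  B5: | IN=(all ⊤) | OUT={a:+; rest ⊤}
  B6: | IN=(all ⊤) | OUT=(all ⊤)

Merge at B5: IN[B5] = OUT[B4] = {a: ⊤, b: ⊤, c: ⊤, d: ⊤, e: ⊤, f: ⊤}
Applying B5's transfer function to that IN value gives OUT[B5] (row B5 above).

Answer: {a: +, b: ⊤, c: ⊤, d: ⊤, e: ⊤, f: ⊤}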